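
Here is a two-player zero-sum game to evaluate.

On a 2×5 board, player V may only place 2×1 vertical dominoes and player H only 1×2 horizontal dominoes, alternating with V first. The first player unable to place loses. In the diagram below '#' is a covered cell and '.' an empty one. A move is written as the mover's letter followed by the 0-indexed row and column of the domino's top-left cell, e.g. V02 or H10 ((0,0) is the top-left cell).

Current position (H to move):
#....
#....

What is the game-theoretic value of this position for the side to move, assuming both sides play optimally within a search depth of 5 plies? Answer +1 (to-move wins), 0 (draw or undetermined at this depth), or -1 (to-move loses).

ply 1, H at #..../#.... | H01=-1→###../#....; H02=+1→#.##./#....*; H03=-1→#..##/#....; H11=-1→#..../###..; H12=+1→#..../#.##.; H13=-1→#..../#..##
ply 2, V at #.##./#.... | V01=-1→####./##...*; V04=-1→#.###/#...#
ply 3, H at ####./##... | H12=-1→####./####.; H13=+1→####./##.##*
ply 4: ####./##.## is terminal -1 (V); from #..../#.... depth 5

value(#..../#...., H) = +1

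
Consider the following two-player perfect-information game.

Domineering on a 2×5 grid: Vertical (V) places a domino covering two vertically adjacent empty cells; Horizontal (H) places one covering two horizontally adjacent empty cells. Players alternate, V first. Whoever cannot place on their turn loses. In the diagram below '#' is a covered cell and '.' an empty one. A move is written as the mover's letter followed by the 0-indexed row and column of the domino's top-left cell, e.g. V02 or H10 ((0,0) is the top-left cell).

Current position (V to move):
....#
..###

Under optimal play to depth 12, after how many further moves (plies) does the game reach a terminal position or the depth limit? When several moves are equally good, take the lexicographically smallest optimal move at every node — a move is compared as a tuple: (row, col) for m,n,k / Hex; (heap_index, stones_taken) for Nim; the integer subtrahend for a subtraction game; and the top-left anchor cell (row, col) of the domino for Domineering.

[....#/..###] V move#1: V00:-1/#...#/#.###, V01:+1/.#..#/.####*
[.#..#/.####] H move#2: H02:-1/.####/.####*
[.####/.####] V move#3: V00:+1/#####/#####*
[#####/#####] end (terminal -1, H#4); searched ....#/..### to 12

PV length from [....#/..###]: 3 plies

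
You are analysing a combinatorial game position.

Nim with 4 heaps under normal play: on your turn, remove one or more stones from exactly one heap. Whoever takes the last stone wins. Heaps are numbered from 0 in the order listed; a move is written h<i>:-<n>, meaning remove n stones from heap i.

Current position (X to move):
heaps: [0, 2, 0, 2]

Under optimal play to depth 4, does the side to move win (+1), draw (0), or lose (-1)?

value((0,2,0,2), X) = -1

ply 1, X at (0,2,0,2) | h1:-1=-1→(0,1,0,2)*; h1:-2=-1→(0,0,0,2); h3:-1=-1→(0,2,0,1); h3:-2=-1→(0,2,0,0)
ply 2, O at (0,1,0,2) | h1:-1=-1→(0,0,0,2); h3:-1=+1→(0,1,0,1)*; h3:-2=-1→(0,1,0,0)
ply 3, X at (0,1,0,1) | h1:-1=-1→(0,0,0,1)*; h3:-1=-1→(0,1,0,0)
ply 4, O at (0,0,0,1) | h3:-1=+1→(0,0,0,0)*
ply 5: (0,0,0,0) is terminal -1 (X); from (0,2,0,2) depth 4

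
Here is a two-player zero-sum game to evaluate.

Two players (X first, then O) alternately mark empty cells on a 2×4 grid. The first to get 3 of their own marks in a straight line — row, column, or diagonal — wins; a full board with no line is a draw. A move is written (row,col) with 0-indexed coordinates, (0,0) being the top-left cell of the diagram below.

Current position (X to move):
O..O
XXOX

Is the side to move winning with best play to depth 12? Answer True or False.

p1 X@[O..O/XXOX]: (0,1)[OX.O/XXOX]+0* (0,2)[O.XO/XXOX]+0
p2 O@[OX.O/XXOX]: (0,2)[OXOO/XXOX]+0*
p3 X@[OXOO/XXOX] terminal +0; root [O..O/XXOX] d12

X winning at [O..O/XXOX]: False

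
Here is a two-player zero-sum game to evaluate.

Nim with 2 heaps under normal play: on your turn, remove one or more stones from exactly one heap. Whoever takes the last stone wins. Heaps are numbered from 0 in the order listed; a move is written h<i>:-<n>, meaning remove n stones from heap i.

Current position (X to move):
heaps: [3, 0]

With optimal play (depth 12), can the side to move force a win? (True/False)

ply 1, X at (3,0) | h0:-1=-1→(2,0); h0:-2=-1→(1,0); h0:-3=+1→(0,0)*
ply 2: (0,0) is terminal -1 (O); from (3,0) depth 12

X winning at [(3,0)]: True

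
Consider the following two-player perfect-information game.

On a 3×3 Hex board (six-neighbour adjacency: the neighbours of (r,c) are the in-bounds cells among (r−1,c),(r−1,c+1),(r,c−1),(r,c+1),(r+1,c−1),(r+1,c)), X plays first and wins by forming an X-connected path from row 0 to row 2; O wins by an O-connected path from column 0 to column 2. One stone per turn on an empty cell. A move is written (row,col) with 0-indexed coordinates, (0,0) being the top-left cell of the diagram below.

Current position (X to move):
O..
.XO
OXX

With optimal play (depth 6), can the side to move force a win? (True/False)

X winning at [O../.XO/OXX]: True

ply 1, X at O../.XO/OXX | (0,1)=+1→OX./.XO/OXX*; (0,2)=+1→O.X/.XO/OXX; (1,0)=+1→O../XXO/OXX
ply 2: OX./.XO/OXX is terminal -1 (O); from O../.XO/OXX depth 6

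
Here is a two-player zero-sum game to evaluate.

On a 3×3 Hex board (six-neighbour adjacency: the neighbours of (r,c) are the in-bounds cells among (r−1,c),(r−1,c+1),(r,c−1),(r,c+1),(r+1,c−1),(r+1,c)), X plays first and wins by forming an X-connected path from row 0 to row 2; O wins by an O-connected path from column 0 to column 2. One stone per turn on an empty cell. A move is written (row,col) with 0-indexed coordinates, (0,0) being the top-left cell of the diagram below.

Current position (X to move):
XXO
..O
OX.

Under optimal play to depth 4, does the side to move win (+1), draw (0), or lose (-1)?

[XXO/..O/OX.] X move#1: (1,0):-1/XXO/X.O/OX., (1,1):+1/XXO/.XO/OX.*, (2,2):-1/XXO/..O/OXX
[XXO/.XO/OX.] end (terminal -1, O#2); searched XXO/..O/OX. to 4

value(XXO/..O/OX., X) = +1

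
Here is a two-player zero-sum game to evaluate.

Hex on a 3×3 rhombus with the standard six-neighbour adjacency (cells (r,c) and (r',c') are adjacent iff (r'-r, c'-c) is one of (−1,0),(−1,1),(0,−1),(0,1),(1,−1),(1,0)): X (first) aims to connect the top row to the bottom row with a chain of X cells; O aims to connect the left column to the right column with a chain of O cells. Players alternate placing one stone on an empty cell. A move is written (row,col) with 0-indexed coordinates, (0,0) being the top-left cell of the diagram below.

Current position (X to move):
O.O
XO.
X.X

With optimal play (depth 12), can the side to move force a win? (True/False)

X winning at [O.O/XO./X.X]: True

[O.O/XO./X.X] X move#1: (0,1):+1/OXO/XO./X.X*, (1,2):-1/O.O/XOX/X.X, (2,1):-1/O.O/XO./XXX
[OXO/XO./X.X] end (terminal -1, O#2); searched O.O/XO./X.X to 12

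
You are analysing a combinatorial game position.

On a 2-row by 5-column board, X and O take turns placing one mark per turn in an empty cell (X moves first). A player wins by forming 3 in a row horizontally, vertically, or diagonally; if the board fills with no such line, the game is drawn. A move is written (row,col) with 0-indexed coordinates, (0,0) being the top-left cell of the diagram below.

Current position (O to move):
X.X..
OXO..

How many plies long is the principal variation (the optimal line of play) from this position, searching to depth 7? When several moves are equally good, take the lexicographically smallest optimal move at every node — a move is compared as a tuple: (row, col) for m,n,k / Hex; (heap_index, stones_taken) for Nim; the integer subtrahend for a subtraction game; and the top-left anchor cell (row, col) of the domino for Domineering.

[X.X../OXO..] O move#1: (0,1):+0/XOX../OXO..*, (0,3):-1/X.XO./OXO.., (0,4):-1/X.X.O/OXO.., (1,3):-1/X.X../OXOO., (1,4):-1/X.X../OXO.O
[XOX../OXO..] X move#2: (0,3):+0/XOXX./OXO..*, (0,4):+0/XOX.X/OXO.., (1,3):+0/XOX../OXOX., (1,4):+0/XOX../OXO.X
[XOXX./OXO..] O move#3: (0,4):+0/XOXXO/OXO..*, (1,3):-1/XOXX./OXOO., (1,4):-1/XOXX./OXO.O
[XOXXO/OXO..] X move#4: (1,3):+0/XOXXO/OXOX.*, (1,4):+0/XOXXO/OXO.X
[XOXXO/OXOX.] O move#5: (1,4):+0/XOXXO/OXOXO*
[XOXXO/OXOXO] end (terminal +0, X#6); searched X.X../OXO.. to 7

PV length from [X.X../OXO..]: 5 plies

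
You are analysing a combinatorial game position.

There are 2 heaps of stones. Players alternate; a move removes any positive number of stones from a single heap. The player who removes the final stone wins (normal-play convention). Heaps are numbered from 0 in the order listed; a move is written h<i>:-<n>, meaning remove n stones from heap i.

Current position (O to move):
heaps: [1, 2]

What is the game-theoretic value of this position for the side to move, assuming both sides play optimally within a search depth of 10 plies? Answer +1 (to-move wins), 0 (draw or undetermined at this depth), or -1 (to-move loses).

value((1,2), O) = +1

p1 O@[(1,2)]: h0:-1[(0,2)]-1 h1:-1[(1,1)]+1* h1:-2[(1,0)]-1
p2 X@[(1,1)]: h0:-1[(0,1)]-1* h1:-1[(1,0)]-1
p3 O@[(0,1)]: h1:-1[(0,0)]+1*
p4 X@[(0,0)] terminal -1; root [(1,2)] d10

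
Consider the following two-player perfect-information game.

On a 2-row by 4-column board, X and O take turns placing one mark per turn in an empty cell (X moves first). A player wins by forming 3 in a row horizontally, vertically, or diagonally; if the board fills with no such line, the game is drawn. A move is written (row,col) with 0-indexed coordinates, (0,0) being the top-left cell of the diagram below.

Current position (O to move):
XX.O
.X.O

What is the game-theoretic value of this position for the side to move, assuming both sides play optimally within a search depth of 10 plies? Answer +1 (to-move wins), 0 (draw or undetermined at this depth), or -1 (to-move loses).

value(XX.O/.X.O, O) = 0

ply 1, O at XX.O/.X.O | (0,2)=+0→XXOO/.X.O*; (1,0)=-1→XX.O/OX.O; (1,2)=-1→XX.O/.XOO
ply 2, X at XXOO/.X.O | (1,0)=+0→XXOO/XX.O*; (1,2)=+0→XXOO/.XXO
ply 3, O at XXOO/XX.O | (1,2)=+0→XXOO/XXOO*
ply 4: XXOO/XXOO is terminal +0 (X); from XX.O/.X.O depth 10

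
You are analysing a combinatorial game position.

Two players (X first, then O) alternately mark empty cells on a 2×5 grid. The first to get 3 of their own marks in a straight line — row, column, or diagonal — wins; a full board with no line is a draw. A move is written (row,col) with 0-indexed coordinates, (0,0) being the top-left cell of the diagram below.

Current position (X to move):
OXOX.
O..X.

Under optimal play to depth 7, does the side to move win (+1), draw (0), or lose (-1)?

value(OXOX./O..X., X) = +1

p1 X@[OXOX./O..X.]: (0,4)[OXOXX/O..X.]+0 (1,1)[OXOX./OX.X.]+0 (1,2)[OXOX./O.XX.]+1* (1,4)[OXOX./O..XX]+0
p2 O@[OXOX./O.XX.]: (0,4)[OXOXO/O.XX.]-1* (1,1)[OXOX./OOXX.]-1 (1,4)[OXOX./O.XXO]-1
p3 X@[OXOXO/O.XX.]: (1,1)[OXOXO/OXXX.]+1* (1,4)[OXOXO/O.XXX]+1
p4 O@[OXOXO/OXXX.] terminal -1; root [OXOX./O..X.] d7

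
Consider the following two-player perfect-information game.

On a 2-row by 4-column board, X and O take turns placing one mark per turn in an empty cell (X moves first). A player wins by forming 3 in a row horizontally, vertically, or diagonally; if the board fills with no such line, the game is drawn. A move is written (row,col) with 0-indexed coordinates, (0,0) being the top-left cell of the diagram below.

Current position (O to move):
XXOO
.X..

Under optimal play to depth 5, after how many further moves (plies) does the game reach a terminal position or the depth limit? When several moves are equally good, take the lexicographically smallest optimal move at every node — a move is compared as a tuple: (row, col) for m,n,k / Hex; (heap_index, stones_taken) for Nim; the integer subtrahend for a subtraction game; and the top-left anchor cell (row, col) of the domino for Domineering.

PV length from [XXOO/.X..]: 3 plies

[XXOO/.X..] O move#1: (1,0):+0/XXOO/OX..*, (1,2):+0/XXOO/.XO., (1,3):+0/XXOO/.X.O
[XXOO/OX..] X move#2: (1,2):+0/XXOO/OXX.*, (1,3):+0/XXOO/OX.X
[XXOO/OXX.] O move#3: (1,3):+0/XXOO/OXXO*
[XXOO/OXXO] end (terminal +0, X#4); searched XXOO/.X.. to 5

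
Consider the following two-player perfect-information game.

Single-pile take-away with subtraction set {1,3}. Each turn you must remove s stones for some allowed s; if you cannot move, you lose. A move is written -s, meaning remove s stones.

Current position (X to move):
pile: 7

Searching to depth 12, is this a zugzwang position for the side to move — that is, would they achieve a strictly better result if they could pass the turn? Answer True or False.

zugzwang(7, X) = False

[7] X move#1: -1:+1/6*, -3:+1/4
[6] O move#2: -1:-1/5*, -3:-1/3
[5] X move#3: -1:+1/4*, -3:+1/2
[4] O move#4: -1:-1/3*, -3:-1/1
[3] X move#5: -1:+1/2*, -3:+1/0
[2] O move#6: -1:-1/1*
[1] X move#7: -1:+1/0*
[0] end (terminal -1, O#8); searched 7 to 12
suppose X passes — search the same position with O to move:
pass> [7] O move#1: -1:+1/6*, -3:+1/4
pass> [6] X move#2: -1:-1/5*, -3:-1/3
pass> [5] O move#3: -1:+1/4*, -3:+1/2
pass> [4] X move#4: -1:-1/3*, -3:-1/1
pass> [3] O move#5: -1:+1/2*, -3:+1/0
pass> [2] X move#6: -1:-1/1*
pass> [1] O move#7: -1:+1/0*
pass> [0] end (terminal -1, X#8); searched 7 to 12
for X: play +1, pass -1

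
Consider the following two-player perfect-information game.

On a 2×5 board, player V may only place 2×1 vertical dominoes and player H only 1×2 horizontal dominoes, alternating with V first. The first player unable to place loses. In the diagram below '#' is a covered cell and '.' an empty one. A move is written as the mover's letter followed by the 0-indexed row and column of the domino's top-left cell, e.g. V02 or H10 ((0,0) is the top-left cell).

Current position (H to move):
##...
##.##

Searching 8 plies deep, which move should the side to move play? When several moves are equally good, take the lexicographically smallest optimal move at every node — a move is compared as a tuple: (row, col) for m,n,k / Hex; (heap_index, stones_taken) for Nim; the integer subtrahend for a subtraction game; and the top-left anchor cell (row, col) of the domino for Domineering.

[##.../##.##] H move#1: H02:+1/####./##.##*, H03:-1/##.##/##.##
[####./##.##] end (terminal -1, V#2); searched ##.../##.## to 8

H's best at [##.../##.##]: H02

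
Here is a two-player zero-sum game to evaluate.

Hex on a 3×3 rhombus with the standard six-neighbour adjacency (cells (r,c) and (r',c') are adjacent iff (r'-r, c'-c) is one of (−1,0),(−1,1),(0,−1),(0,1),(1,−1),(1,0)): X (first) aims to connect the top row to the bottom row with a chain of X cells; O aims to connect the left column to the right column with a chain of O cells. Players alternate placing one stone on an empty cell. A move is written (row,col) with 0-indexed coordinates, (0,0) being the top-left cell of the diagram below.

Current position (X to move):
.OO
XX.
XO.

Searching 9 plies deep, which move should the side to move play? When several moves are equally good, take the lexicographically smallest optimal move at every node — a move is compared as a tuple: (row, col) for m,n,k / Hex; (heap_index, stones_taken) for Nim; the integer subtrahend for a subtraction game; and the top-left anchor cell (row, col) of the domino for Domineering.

X's best at [.OO/XX./XO.]: (0,0)

p1 X@[.OO/XX./XO.]: (0,0)[XOO/XX./XO.]+1* (1,2)[.OO/XXX/XO.]-1 (2,2)[.OO/XX./XOX]-1
p2 O@[XOO/XX./XO.] terminal -1; root [.OO/XX./XO.] d9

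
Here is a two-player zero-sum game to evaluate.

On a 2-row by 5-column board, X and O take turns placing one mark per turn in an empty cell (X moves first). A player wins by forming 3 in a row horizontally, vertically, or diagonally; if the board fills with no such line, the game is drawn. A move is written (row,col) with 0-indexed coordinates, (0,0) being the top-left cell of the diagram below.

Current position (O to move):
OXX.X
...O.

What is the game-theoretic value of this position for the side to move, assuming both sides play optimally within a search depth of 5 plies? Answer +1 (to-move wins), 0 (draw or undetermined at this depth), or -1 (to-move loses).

p1 O@[OXX.X/...O.]: (0,3)[OXXOX/...O.]+0* (1,0)[OXX.X/O..O.]-1 (1,1)[OXX.X/.O.O.]-1 (1,2)[OXX.X/..OO.]-1 (1,4)[OXX.X/...OO]-1
p2 X@[OXXOX/...O.]: (1,0)[OXXOX/X..O.]-1 (1,1)[OXXOX/.X.O.]+0* (1,2)[OXXOX/..XO.]+0 (1,4)[OXXOX/...OX]+0
p3 O@[OXXOX/.X.O.]: (1,0)[OXXOX/OX.O.]+0* (1,2)[OXXOX/.XOO.]+0 (1,4)[OXXOX/.X.OO]+0
p4 X@[OXXOX/OX.O.]: (1,2)[OXXOX/OXXO.]+0* (1,4)[OXXOX/OX.OX]+0
p5 O@[OXXOX/OXXO.]: (1,4)[OXXOX/OXXOO]+0*
p6 X@[OXXOX/OXXOO] terminal +0; root [OXX.X/...O.] d5

value(OXX.X/...O., O) = 0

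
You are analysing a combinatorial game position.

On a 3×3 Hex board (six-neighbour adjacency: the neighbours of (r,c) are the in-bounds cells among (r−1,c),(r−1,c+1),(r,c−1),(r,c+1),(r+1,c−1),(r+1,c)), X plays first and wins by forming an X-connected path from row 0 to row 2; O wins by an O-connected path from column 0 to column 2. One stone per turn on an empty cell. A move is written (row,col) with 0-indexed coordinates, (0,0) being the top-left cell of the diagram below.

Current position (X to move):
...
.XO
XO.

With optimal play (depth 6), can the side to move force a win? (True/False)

X winning at [.../.XO/XO.]: True

p1 X@[.../.XO/XO.]: (0,0)[X../.XO/XO.]+1* (0,1)[.X./.XO/XO.]+1 (0,2)[..X/.XO/XO.]+1 (1,0)[.../XXO/XO.]+1 (2,2)[.../.XO/XOX]+1
p2 O@[X../.XO/XO.]: (0,1)[XO./.XO/XO.]-1* (0,2)[X.O/.XO/XO.]-1 (1,0)[X../OXO/XO.]-1 (2,2)[X../.XO/XOO]-1
p3 X@[XO./.XO/XO.]: (0,2)[XOX/.XO/XO.]+1* (1,0)[XO./XXO/XO.]+1 (2,2)[XO./.XO/XOX]+1
p4 O@[XOX/.XO/XO.] terminal -1; root [.../.XO/XO.] d6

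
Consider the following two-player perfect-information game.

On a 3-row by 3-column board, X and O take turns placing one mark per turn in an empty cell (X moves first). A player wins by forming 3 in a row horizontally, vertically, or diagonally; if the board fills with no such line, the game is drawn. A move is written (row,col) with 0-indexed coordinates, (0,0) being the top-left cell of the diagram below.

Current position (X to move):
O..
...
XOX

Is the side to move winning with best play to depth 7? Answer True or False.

X winning at [O../.../XOX]: True

p1 X@[O../.../XOX]: (0,1)[OX./.../XOX]+0 (0,2)[O.X/.../XOX]+1* (1,0)[O../X../XOX]-1 (1,1)[O../.X./XOX]+0 (1,2)[O../..X/XOX]+0
p2 O@[O.X/.../XOX]: (0,1)[OOX/.../XOX]-1* (1,0)[O.X/O../XOX]-1 (1,1)[O.X/.O./XOX]-1 (1,2)[O.X/..O/XOX]-1
p3 X@[OOX/.../XOX]: (1,0)[OOX/X../XOX]-1 (1,1)[OOX/.X./XOX]+1* (1,2)[OOX/..X/XOX]+1
p4 O@[OOX/.X./XOX] terminal -1; root [O../.../XOX] d7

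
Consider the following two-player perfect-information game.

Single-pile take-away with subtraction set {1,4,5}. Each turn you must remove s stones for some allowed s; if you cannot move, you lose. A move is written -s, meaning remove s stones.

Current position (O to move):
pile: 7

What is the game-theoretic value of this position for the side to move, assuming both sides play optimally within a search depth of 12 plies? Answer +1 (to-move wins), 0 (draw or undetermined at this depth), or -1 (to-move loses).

value(7, O) = +1

[7] O move#1: -1:-1/6, -4:-1/3, -5:+1/2*
[2] X move#2: -1:-1/1*
[1] O move#3: -1:+1/0*
[0] end (terminal -1, X#4); searched 7 to 12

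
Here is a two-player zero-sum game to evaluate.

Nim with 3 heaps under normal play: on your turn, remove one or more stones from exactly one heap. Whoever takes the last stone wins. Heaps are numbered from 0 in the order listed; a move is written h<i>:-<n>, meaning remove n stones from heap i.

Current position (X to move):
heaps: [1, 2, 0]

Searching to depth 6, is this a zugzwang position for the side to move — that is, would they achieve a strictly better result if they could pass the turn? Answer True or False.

zugzwang((1,2,0), X) = False

ply 1, X at (1,2,0) | h0:-1=-1→(0,2,0); h1:-1=+1→(1,1,0)*; h1:-2=-1→(1,0,0)
ply 2, O at (1,1,0) | h0:-1=-1→(0,1,0)*; h1:-1=-1→(1,0,0)
ply 3, X at (0,1,0) | h1:-1=+1→(0,0,0)*
ply 4: (0,0,0) is terminal -1 (O); from (1,2,0) depth 6
pass branch (O moves first from the same position):
  | ply 1, O at (1,2,0) | h0:-1=-1→(0,2,0); h1:-1=+1→(1,1,0)*; h1:-2=-1→(1,0,0)
  | ply 2, X at (1,1,0) | h0:-1=-1→(0,1,0)*; h1:-1=-1→(1,0,0)
  | ply 3, O at (0,1,0) | h1:-1=+1→(0,0,0)*
  | ply 4: (0,0,0) is terminal -1 (X); from (1,2,0) depth 6
X moving scores +1; X passing scores -1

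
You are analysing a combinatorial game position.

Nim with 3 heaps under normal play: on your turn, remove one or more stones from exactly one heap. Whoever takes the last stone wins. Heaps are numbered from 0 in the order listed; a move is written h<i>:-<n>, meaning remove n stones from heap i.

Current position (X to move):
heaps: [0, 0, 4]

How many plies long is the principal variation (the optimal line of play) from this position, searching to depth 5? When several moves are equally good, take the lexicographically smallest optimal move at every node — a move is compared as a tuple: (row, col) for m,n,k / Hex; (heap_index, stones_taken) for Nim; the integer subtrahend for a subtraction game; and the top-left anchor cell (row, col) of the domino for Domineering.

PV length from [(0,0,4)]: 1 ply

p1 X@[(0,0,4)]: h2:-1[(0,0,3)]-1 h2:-2[(0,0,2)]-1 h2:-3[(0,0,1)]-1 h2:-4[(0,0,0)]+1*
p2 O@[(0,0,0)] terminal -1; root [(0,0,4)] d5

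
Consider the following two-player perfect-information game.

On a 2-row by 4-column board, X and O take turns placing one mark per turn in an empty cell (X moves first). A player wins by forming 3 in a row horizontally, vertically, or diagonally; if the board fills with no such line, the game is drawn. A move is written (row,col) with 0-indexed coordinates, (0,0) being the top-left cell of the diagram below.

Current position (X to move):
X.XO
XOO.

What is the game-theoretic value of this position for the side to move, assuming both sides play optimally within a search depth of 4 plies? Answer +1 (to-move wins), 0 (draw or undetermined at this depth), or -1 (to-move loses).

ply 1, X at X.XO/XOO. | (0,1)=+1→XXXO/XOO.*; (1,3)=+0→X.XO/XOOX
ply 2: XXXO/XOO. is terminal -1 (O); from X.XO/XOO. depth 4

value(X.XO/XOO., X) = +1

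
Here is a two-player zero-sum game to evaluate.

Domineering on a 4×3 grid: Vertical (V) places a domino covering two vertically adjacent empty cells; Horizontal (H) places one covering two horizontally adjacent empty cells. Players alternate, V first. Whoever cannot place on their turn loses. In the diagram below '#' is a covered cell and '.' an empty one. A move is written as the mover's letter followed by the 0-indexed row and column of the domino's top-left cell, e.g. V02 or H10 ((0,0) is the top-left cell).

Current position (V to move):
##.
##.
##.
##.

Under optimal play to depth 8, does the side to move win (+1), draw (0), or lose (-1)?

[##./##./##./##.] V move#1: V02:+1/###/###/##./##.*, V12:+1/##./###/###/##., V22:+1/##./##./###/###
[###/###/##./##.] end (terminal -1, H#2); searched ##./##./##./##. to 8

value(##./##./##./##., V) = +1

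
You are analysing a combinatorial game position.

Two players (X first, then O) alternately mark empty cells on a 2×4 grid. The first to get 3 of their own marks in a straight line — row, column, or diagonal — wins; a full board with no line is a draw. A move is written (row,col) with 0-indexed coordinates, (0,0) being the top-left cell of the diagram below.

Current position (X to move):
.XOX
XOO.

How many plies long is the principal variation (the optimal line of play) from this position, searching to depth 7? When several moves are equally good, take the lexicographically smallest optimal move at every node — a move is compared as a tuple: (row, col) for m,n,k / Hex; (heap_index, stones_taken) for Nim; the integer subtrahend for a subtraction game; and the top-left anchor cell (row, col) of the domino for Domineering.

PV length from [.XOX/XOO.]: 2 plies

p1 X@[.XOX/XOO.]: (0,0)[XXOX/XOO.]-1 (1,3)[.XOX/XOOX]+0*
p2 O@[.XOX/XOOX]: (0,0)[OXOX/XOOX]+0*
p3 X@[OXOX/XOOX] terminal +0; root [.XOX/XOO.] d7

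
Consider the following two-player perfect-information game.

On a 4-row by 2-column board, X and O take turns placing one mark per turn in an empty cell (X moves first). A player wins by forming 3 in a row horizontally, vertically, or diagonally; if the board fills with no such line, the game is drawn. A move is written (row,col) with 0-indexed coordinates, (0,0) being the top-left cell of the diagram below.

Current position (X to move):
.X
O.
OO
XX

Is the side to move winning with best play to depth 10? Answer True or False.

[.X/O./OO/XX] X move#1: (0,0):+0/XX/O./OO/XX*, (1,1):-1/.X/OX/OO/XX
[XX/O./OO/XX] O move#2: (1,1):+0/XX/OO/OO/XX*
[XX/OO/OO/XX] end (terminal +0, X#3); searched .X/O./OO/XX to 10

X winning at [.X/O./OO/XX]: False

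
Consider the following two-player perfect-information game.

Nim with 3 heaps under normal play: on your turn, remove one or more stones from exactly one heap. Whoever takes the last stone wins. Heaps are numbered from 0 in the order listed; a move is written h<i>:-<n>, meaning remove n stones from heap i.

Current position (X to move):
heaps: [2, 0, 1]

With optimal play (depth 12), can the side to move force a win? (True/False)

ply 1, X at (2,0,1) | h0:-1=+1→(1,0,1)*; h0:-2=-1→(0,0,1); h2:-1=-1→(2,0,0)
ply 2, O at (1,0,1) | h0:-1=-1→(0,0,1)*; h2:-1=-1→(1,0,0)
ply 3, X at (0,0,1) | h2:-1=+1→(0,0,0)*
ply 4: (0,0,0) is terminal -1 (O); from (2,0,1) depth 12

X winning at [(2,0,1)]: True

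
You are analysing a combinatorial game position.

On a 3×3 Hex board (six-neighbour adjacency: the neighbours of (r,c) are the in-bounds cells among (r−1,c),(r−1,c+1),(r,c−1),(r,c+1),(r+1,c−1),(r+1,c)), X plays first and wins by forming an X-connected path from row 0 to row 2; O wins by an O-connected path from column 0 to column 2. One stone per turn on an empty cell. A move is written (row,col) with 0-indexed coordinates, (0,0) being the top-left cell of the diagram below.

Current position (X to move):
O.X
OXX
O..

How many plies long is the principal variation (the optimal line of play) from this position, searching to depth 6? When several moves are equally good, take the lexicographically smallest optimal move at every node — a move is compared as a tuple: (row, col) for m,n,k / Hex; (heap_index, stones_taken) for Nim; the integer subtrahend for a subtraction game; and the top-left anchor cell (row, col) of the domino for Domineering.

PV length from [O.X/OXX/O..]: 3 plies

[O.X/OXX/O..] X move#1: (0,1):+1/OXX/OXX/O..*, (2,1):+1/O.X/OXX/OX., (2,2):+1/O.X/OXX/O.X
[OXX/OXX/O..] O move#2: (2,1):-1/OXX/OXX/OO.*, (2,2):-1/OXX/OXX/O.O
[OXX/OXX/OO.] X move#3: (2,2):+1/OXX/OXX/OOX*
[OXX/OXX/OOX] end (terminal -1, O#4); searched O.X/OXX/O.. to 6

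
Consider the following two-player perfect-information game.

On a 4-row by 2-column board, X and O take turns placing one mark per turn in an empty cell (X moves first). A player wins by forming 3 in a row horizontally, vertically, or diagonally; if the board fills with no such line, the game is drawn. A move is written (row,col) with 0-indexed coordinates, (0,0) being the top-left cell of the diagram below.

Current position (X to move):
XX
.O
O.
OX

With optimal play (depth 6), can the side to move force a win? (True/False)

[XX/.O/O./OX] X move#1: (1,0):+0/XX/XO/O./OX*, (2,1):-1/XX/.O/OX/OX
[XX/XO/O./OX] O move#2: (2,1):+0/XX/XO/OO/OX*
[XX/XO/OO/OX] end (terminal +0, X#3); searched XX/.O/O./OX to 6

X winning at [XX/.O/O./OX]: False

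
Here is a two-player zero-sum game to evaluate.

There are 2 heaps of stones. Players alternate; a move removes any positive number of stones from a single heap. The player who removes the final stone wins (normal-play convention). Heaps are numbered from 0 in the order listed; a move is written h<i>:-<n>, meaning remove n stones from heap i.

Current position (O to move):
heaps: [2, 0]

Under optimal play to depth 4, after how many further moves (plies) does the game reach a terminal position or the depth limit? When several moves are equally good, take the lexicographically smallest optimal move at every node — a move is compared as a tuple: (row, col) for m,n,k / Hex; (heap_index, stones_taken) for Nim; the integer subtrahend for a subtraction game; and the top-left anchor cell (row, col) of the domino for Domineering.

[(2,0)] O move#1: h0:-1:-1/(1,0), h0:-2:+1/(0,0)*
[(0,0)] end (terminal -1, X#2); searched (2,0) to 4

PV length from [(2,0)]: 1 ply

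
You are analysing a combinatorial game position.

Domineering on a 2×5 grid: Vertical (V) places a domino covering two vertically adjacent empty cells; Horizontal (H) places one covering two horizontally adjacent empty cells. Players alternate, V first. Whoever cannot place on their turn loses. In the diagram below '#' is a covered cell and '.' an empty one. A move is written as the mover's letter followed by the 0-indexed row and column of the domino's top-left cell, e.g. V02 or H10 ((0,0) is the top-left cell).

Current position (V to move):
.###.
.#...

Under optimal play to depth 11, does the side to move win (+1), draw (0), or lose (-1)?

value(.###./.#..., V) = +1

ply 1, V at .###./.#... | V00=-1→####./##...; V04=+1→.####/.#..#*
ply 2, H at .####/.#..# | H12=-1→.####/.####*
ply 3, V at .####/.#### | V00=+1→#####/#####*
ply 4: #####/##### is terminal -1 (H); from .###./.#... depth 11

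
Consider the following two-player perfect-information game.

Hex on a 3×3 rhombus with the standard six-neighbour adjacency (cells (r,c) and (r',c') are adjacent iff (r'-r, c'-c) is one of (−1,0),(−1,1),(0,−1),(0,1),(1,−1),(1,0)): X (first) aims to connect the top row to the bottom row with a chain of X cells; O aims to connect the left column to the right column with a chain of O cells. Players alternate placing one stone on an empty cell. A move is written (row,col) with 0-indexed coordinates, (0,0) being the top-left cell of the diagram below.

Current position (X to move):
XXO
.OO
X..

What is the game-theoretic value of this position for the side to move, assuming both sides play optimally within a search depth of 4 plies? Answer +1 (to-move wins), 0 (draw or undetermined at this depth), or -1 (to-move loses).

value(XXO/.OO/X.., X) = +1

p1 X@[XXO/.OO/X..]: (1,0)[XXO/XOO/X..]+1* (2,1)[XXO/.OO/XX.]-1 (2,2)[XXO/.OO/X.X]-1
p2 O@[XXO/XOO/X..] terminal -1; root [XXO/.OO/X..] d4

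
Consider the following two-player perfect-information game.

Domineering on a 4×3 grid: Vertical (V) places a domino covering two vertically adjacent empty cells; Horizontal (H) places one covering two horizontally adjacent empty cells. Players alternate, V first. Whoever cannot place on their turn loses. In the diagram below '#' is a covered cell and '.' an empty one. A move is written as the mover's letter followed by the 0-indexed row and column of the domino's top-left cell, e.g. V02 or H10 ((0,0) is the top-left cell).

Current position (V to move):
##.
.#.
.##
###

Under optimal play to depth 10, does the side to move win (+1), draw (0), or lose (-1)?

ply 1, V at ##./.#./.##/### | V02=+1→###/.##/.##/###*; V10=+1→##./##./###/###
ply 2: ###/.##/.##/### is terminal -1 (H); from ##./.#./.##/### depth 10

value(##./.#./.##/###, V) = +1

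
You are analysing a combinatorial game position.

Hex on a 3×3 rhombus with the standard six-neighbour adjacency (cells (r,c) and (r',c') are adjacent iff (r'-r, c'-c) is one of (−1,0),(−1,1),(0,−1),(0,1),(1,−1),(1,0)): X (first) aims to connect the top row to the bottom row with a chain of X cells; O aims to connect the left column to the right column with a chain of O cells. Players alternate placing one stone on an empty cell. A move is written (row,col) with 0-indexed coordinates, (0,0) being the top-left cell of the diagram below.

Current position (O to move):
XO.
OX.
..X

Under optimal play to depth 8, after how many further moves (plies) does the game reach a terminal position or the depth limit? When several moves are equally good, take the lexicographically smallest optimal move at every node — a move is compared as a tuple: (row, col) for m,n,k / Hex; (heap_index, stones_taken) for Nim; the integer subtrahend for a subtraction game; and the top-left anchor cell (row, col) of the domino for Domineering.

PV length from [XO./OX./..X]: 1 ply

[XO./OX./..X] O move#1: (0,2):+1/XOO/OX./..X*, (1,2):-1/XO./OXO/..X, (2,0):-1/XO./OX./O.X, (2,1):-1/XO./OX./.OX
[XOO/OX./..X] end (terminal -1, X#2); searched XO./OX./..X to 8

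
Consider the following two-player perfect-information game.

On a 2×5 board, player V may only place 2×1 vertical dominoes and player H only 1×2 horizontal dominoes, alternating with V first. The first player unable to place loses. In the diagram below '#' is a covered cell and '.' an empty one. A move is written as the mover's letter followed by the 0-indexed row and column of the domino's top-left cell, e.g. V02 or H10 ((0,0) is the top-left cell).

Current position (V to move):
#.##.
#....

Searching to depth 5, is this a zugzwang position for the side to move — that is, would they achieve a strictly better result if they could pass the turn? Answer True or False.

ply 1, V at #.##./#.... | V01=-1→####./##...*; V04=-1→#.###/#...#
ply 2, H at ####./##... | H12=-1→####./####.; H13=+1→####./##.##*
ply 3: ####./##.## is terminal -1 (V); from #.##./#.... depth 5
if V skipped the turn, H would face:
~ ply 1, H at #.##./#.... | H11=-1→#.##./###..*; H12=-1→#.##./#.##.; H13=-1→#.##./#..##
~ ply 2, V at #.##./###.. | V04=+1→#.###/###.#*
~ ply 3: #.###/###.# is terminal -1 (H); from #.##./#.... depth 5
compare (V): move=-1 vs pass=+1

zugzwang(#.##./#...., V) = True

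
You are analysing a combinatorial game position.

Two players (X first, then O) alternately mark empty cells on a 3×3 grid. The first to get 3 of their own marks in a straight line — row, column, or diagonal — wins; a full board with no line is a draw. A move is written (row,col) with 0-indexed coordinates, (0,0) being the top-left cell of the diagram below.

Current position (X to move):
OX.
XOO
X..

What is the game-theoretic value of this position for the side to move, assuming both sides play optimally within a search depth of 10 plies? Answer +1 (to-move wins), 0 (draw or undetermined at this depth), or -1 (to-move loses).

ply 1, X at OX./XOO/X.. | (0,2)=-1→OXX/XOO/X..; (2,1)=-1→OX./XOO/XX.; (2,2)=+0→OX./XOO/X.X*
ply 2, O at OX./XOO/X.X | (0,2)=-1→OXO/XOO/X.X; (2,1)=+0→OX./XOO/XOX*
ply 3, X at OX./XOO/XOX | (0,2)=+0→OXX/XOO/XOX*
ply 4: OXX/XOO/XOX is terminal +0 (O); from OX./XOO/X.. depth 10

value(OX./XOO/X.., X) = 0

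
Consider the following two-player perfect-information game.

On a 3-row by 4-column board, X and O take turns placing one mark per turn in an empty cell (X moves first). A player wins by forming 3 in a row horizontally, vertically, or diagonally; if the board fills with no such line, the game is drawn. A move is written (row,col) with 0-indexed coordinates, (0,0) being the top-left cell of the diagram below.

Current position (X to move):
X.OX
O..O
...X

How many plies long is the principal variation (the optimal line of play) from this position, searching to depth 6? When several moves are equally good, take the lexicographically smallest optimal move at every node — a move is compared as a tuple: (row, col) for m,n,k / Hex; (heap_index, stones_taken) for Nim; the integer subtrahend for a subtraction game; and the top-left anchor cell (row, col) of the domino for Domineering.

[X.OX/O..O/...X] X move#1: (0,1):-1/XXOX/O..O/...X, (1,1):+1/X.OX/OX.O/...X*, (1,2):+1/X.OX/O.XO/...X, (2,0):-1/X.OX/O..O/X..X, (2,1):+1/X.OX/O..O/.X.X, (2,2):+1/X.OX/O..O/..XX
[X.OX/OX.O/...X] O move#2: (0,1):-1/XOOX/OX.O/...X*, (1,2):-1/X.OX/OXOO/...X, (2,0):-1/X.OX/OX.O/O..X, (2,1):-1/X.OX/OX.O/.O.X, (2,2):-1/X.OX/OX.O/..OX
[XOOX/OX.O/...X] X move#3: (1,2):+1/XOOX/OXXO/...X*, (2,0):+0/XOOX/OX.O/X..X, (2,1):+1/XOOX/OX.O/.X.X, (2,2):+1/XOOX/OX.O/..XX
[XOOX/OXXO/...X] O move#4: (2,0):-1/XOOX/OXXO/O..X*, (2,1):-1/XOOX/OXXO/.O.X, (2,2):-1/XOOX/OXXO/..OX
[XOOX/OXXO/O..X] X move#5: (2,1):+1/XOOX/OXXO/OX.X*, (2,2):+1/XOOX/OXXO/O.XX
[XOOX/OXXO/OX.X] end (terminal -1, O#6); searched X.OX/O..O/...X to 6

PV length from [X.OX/O..O/...X]: 5 plies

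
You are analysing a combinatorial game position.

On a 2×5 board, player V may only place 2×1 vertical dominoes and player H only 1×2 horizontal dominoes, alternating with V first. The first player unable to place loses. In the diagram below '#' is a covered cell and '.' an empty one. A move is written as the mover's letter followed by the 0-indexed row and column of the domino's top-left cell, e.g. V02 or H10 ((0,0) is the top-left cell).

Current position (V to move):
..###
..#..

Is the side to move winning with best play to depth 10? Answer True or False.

V winning at [..###/..#..]: True

p1 V@[..###/..#..]: V00[#.###/#.#..]+1* V01[.####/.##..]+1
p2 H@[#.###/#.#..]: H13[#.###/#.###]-1*
p3 V@[#.###/#.###]: V01[#####/#####]+1*
p4 H@[#####/#####] terminal -1; root [..###/..#..] d10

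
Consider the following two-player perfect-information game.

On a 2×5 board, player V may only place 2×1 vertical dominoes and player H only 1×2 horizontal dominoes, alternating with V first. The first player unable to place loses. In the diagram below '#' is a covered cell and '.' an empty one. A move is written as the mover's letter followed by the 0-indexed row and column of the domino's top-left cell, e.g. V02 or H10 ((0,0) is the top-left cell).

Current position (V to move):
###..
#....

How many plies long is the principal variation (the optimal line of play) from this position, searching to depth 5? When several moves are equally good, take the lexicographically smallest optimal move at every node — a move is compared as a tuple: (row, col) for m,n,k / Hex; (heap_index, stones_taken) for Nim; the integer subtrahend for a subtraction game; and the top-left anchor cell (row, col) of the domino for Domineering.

p1 V@[###../#....]: V03[####./#..#.]+1* V04[###.#/#...#]-1
p2 H@[####./#..#.]: H11[####./####.]-1*
p3 V@[####./####.]: V04[#####/#####]+1*
p4 H@[#####/#####] terminal -1; root [###../#....] d5

PV length from [###../#....]: 3 plies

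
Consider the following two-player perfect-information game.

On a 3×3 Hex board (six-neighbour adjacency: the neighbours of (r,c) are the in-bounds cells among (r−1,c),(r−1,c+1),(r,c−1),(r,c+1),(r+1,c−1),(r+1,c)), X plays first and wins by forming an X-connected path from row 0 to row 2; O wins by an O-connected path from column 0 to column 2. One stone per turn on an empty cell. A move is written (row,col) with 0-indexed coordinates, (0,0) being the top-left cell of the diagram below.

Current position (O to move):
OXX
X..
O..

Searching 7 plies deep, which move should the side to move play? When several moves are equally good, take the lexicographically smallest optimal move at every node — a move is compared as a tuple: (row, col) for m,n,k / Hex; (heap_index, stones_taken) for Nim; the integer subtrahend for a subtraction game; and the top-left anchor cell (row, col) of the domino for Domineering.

ply 1, O at OXX/X../O.. | (1,1)=-1→OXX/XO./O..; (1,2)=+1→OXX/X.O/O..*; (2,1)=+1→OXX/X../OO.; (2,2)=-1→OXX/X../O.O
ply 2, X at OXX/X.O/O.. | (1,1)=-1→OXX/XXO/O..*; (2,1)=-1→OXX/X.O/OX.; (2,2)=-1→OXX/X.O/O.X
ply 3, O at OXX/XXO/O.. | (2,1)=+1→OXX/XXO/OO.*; (2,2)=-1→OXX/XXO/O.O
ply 4: OXX/XXO/OO. is terminal -1 (X); from OXX/X../O.. depth 7

O's best at [OXX/X../O..]: (1,2)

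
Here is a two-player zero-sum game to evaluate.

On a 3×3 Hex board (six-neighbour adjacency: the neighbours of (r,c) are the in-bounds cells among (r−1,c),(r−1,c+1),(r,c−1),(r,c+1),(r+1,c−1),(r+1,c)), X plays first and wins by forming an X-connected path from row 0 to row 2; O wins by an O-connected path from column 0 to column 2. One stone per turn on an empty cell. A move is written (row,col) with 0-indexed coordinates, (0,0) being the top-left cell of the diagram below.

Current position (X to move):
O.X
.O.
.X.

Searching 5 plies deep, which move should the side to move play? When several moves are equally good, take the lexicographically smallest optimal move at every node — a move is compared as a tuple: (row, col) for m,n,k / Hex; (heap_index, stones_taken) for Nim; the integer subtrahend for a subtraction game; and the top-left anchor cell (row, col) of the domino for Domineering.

p1 X@[O.X/.O./.X.]: (0,1)[OXX/.O./.X.]-1 (1,0)[O.X/XO./.X.]-1 (1,2)[O.X/.OX/.X.]+1* (2,0)[O.X/.O./XX.]-1 (2,2)[O.X/.O./.XX]-1
p2 O@[O.X/.OX/.X.] terminal -1; root [O.X/.O./.X.] d5

X's best at [O.X/.O./.X.]: (1,2)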